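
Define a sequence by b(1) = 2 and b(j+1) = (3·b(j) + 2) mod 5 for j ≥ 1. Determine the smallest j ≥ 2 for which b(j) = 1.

Computing terms: b(1) = 2, b(2) = 3, b(3) = 1, b(4) = 0, b(5) = 2.
The sequence repeats with period 4.
The value 1 first appears (with j ≥ 2) at b(3).

3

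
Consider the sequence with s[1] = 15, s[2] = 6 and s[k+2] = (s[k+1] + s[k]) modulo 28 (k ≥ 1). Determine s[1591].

We have s[1] = 15,  s[2] = 6,  s[3] = 21,  s[4] = 27,  s[5] = 20,  s[6] = 19,  s[7] = 11,  s[8] = 2,  s[9] = 13,  s[10] = 15,  s[11] = 0,  s[12] = 15,  s[13] = 15,  s[14] = 2,  s[15] = 17,  s[16] = 19,  s[17] = 8,  s[18] = 27,  s[19] = 7,  s[20] = 6,  s[21] = 13,  s[22] = 19,  s[23] = 4,  s[24] = 23,  s[25] = 27,  s[26] = 22,  s[27] = 21,  s[28] = 15,  s[29] = 8,  s[30] = 23,  s[31] = 3,  s[32] = 26,  s[33] = 1,  s[34] = 27,  s[35] = 0,  s[36] = 27,  s[37] = 27,  s[38] = 26,  s[39] = 25,  s[40] = 23,  s[41] = 20,  s[42] = 15,  s[43] = 7,  s[44] = 22,  s[45] = 1,  s[46] = 23,  s[47] = 24,  s[48] = 19,  s[49] = 15,  s[50] = 6.
The sequence repeats with period 48.
So s[1591] = s[1 + ((1591-1) mod 48)] = s[7] = 11.

11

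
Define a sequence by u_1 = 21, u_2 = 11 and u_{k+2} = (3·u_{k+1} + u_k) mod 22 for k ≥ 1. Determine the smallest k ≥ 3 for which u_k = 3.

8

u_1 = 21; u_2 = 11; u_3 = 10; u_4 = 19; u_5 = 1; u_6 = 0; u_7 = 1; u_8 = 3; u_9 = 10; u_{10} = 11; u_{11} = 21; u_{12} = 8; u_{13} = 1; u_{14} = 11; u_{15} = 12; u_{16} = 3; u_{17} = 21; u_{18} = 0; u_{19} = 21; u_{20} = 19; u_{21} = 12; u_{22} = 11; u_{23} = 1; u_{24} = 14; u_{25} = 21; u_{26} = 11.
The sequence repeats with period 24.
The value 3 first appears (with k ≥ 3) at u_8.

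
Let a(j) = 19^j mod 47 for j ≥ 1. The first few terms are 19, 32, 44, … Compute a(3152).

28

We have a(1) = 19; a(2) = 32; a(3) = 44; a(4) = 37; a(5) = 45; a(6) = 9; a(7) = 30; a(8) = 6; a(9) = 20; a(10) = 4; a(11) = 29; a(12) = 34; a(13) = 35; a(14) = 7; a(15) = 39; a(16) = 36; a(17) = 26; a(18) = 24; a(19) = 33; a(20) = 16; a(21) = 22; a(22) = 42; a(23) = 46; a(24) = 28; a(25) = 15; a(26) = 3; a(27) = 10; a(28) = 2; a(29) = 38; a(30) = 17; a(31) = 41; a(32) = 27; a(33) = 43; a(34) = 18; a(35) = 13; a(36) = 12; a(37) = 40; a(38) = 8; a(39) = 11; a(40) = 21; a(41) = 23; a(42) = 14; a(43) = 31; a(44) = 25; a(45) = 5; a(46) = 1; a(47) = 19.
The sequence repeats with period 46.
So a(3152) = a(1 + ((3152-1) mod 46)) = a(24) = 28.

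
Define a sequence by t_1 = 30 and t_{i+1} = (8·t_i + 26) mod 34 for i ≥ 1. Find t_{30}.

Listing terms: t_1 = 30; t_2 = 28; t_3 = 12; t_4 = 20; t_5 = 16; t_6 = 18; t_7 = 0; t_8 = 26; t_9 = 30.
Since t_9 = t_1 = 30, the sequence is periodic with period 8.
(30 - 1) mod 8 = 5, so t_{30} = t_6 = 18.

18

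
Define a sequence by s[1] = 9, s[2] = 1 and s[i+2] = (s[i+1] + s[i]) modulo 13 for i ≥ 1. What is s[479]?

10

We have s[1] = 9,  s[2] = 1,  s[3] = 10,  s[4] = 11,  s[5] = 8,  s[6] = 6,  s[7] = 1,  s[8] = 7,  s[9] = 8,  s[10] = 2,  s[11] = 10,  s[12] = 12,  s[13] = 9,  s[14] = 8,  s[15] = 4,  s[16] = 12,  s[17] = 3,  s[18] = 2,  s[19] = 5,  s[20] = 7,  s[21] = 12,  s[22] = 6,  s[23] = 5,  s[24] = 11,  s[25] = 3,  s[26] = 1,  s[27] = 4,  s[28] = 5,  s[29] = 9,  s[30] = 1.
The sequence repeats with period 28.
So s[479] = s[1 + ((479-1) mod 28)] = s[3] = 10.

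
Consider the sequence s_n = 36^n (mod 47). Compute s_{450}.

28

s_1 = 36,  s_2 = 27,  s_3 = 32,  s_4 = 24,  s_5 = 18,  s_6 = 37,  s_7 = 16,  s_8 = 12,  s_9 = 9,  s_{10} = 42,  s_{11} = 8,  s_{12} = 6,  s_{13} = 28,  s_{14} = 21,  s_{15} = 4,  s_{16} = 3,  s_{17} = 14,  s_{18} = 34,  s_{19} = 2,  s_{20} = 25,  s_{21} = 7,  s_{22} = 17,  s_{23} = 1,  s_{24} = 36.
Since s_{24} = s_1 = 36, the sequence is periodic with period 23.
So s_{450} = s_{1 + ((450-1) mod 23)} = s_{13} = 28.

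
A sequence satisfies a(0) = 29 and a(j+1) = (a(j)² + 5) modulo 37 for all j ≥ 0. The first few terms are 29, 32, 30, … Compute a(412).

12

Computing terms: a(0) = 29, a(1) = 32, a(2) = 30, a(3) = 17, a(4) = 35, a(5) = 9, a(6) = 12, a(7) = 1, a(8) = 6, a(9) = 4, a(10) = 21, a(11) = 2, a(12) = 9.
Since a(12) = a(5) = 9, the sequence is eventually periodic: after a pre-period of length 5 it cycles with period 7.
For j ≥ 5, a(j) depends only on (j - 5) mod 7. (412 - 5) mod 7 = 1, so a(412) = a(6) = 12.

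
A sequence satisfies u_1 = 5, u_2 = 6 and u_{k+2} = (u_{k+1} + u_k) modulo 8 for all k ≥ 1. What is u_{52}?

1

u_1 = 5; u_2 = 6; u_3 = 3; u_4 = 1; u_5 = 4; u_6 = 5; u_7 = 1; u_8 = 6; u_9 = 7; u_{10} = 5; u_{11} = 4; u_{12} = 1; u_{13} = 5; u_{14} = 6.
Since (u_{13}, u_{14}) = (u_1, u_2) = (5, 6) (two consecutive terms determine the rest), the sequence is periodic with period 12.
So u_{52} = u_{1 + ((52-1) mod 12)} = u_4 = 1.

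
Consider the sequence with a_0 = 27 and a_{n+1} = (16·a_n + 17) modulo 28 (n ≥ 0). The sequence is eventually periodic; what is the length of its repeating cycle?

Listing terms: a_0 = 27,  a_1 = 1,  a_2 = 5,  a_3 = 13,  a_4 = 1.
Since a_4 = a_1 = 1, the sequence is eventually periodic: after a pre-period of length 1 it cycles with period 3.

3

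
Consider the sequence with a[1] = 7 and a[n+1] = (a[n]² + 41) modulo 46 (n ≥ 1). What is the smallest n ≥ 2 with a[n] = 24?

We have a[1] = 7; a[2] = 44; a[3] = 45; a[4] = 42; a[5] = 11; a[6] = 24; a[7] = 19; a[8] = 34; a[9] = 1; a[10] = 42.
Since a[10] = a[4] = 42, the sequence is eventually periodic: after a pre-period of length 3 it cycles with period 6.
The value 24 first appears (with n ≥ 2) at a[6].

6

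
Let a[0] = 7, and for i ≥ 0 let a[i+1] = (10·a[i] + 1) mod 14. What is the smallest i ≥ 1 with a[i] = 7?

Listing terms: a[0] = 7, a[1] = 1, a[2] = 11, a[3] = 13, a[4] = 5, a[5] = 9, a[6] = 7.
The sequence repeats with period 6.
The value 7 next appears (with i ≥ 1) at a[6].

6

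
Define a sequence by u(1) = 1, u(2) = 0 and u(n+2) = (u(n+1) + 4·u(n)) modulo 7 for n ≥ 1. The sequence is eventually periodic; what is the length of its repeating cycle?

48

u(1) = 1, u(2) = 0, u(3) = 4, u(4) = 4, u(5) = 6, u(6) = 1, u(7) = 4, u(8) = 1, u(9) = 3, u(10) = 0, u(11) = 5, u(12) = 5, u(13) = 4, u(14) = 3, u(15) = 5, u(16) = 3, u(17) = 2, u(18) = 0, u(19) = 1, u(20) = 1, u(21) = 5, u(22) = 2, u(23) = 1, u(24) = 2, u(25) = 6, u(26) = 0, u(27) = 3, u(28) = 3, u(29) = 1, u(30) = 6, u(31) = 3, u(32) = 6, u(33) = 4, u(34) = 0, u(35) = 2, u(36) = 2, u(37) = 3, u(38) = 4, u(39) = 2, u(40) = 4, u(41) = 5, u(42) = 0, u(43) = 6, u(44) = 6, u(45) = 2, u(46) = 5, u(47) = 6, u(48) = 5, u(49) = 1, u(50) = 0.
The sequence repeats with period 48.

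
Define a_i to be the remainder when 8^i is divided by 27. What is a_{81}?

26

Listing terms: a_0 = 1; a_1 = 8; a_2 = 10; a_3 = 26; a_4 = 19; a_5 = 17; a_6 = 1.
The sequence repeats with period 6.
So a_{81} = a_{0 + ((81-0) mod 6)} = a_3 = 26.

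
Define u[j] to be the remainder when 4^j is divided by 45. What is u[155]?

34

Computing terms: u[1] = 4, u[2] = 16, u[3] = 19, u[4] = 31, u[5] = 34, u[6] = 1, u[7] = 4.
Since u[7] = u[1] = 4, the sequence is periodic with period 6.
(155 - 1) mod 6 = 4, so u[155] = u[5] = 34.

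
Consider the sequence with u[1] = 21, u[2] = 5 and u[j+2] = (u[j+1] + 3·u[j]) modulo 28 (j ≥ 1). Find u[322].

27

Computing terms: u[1] = 21,  u[2] = 5,  u[3] = 12,  u[4] = 27,  u[5] = 7,  u[6] = 4,  u[7] = 25,  u[8] = 9,  u[9] = 0,  u[10] = 27,  u[11] = 27,  u[12] = 24,  u[13] = 21,  u[14] = 9,  u[15] = 16,  u[16] = 15,  u[17] = 7,  u[18] = 24,  u[19] = 17,  u[20] = 5,  u[21] = 0,  u[22] = 15,  u[23] = 15,  u[24] = 4,  u[25] = 21,  u[26] = 5.
The sequence repeats with period 24.
So u[322] = u[1 + ((322-1) mod 24)] = u[10] = 27.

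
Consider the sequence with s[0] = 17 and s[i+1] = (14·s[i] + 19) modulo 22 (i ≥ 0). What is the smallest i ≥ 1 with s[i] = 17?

Computing terms: s[0] = 17, s[1] = 15, s[2] = 9, s[3] = 13, s[4] = 3, s[5] = 17.
The sequence repeats with period 5.
The value 17 next appears (with i ≥ 1) at s[5].

5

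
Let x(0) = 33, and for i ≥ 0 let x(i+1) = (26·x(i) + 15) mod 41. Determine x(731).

Computing terms: x(0) = 33, x(1) = 12, x(2) = 40, x(3) = 30, x(4) = 16, x(5) = 21, x(6) = 28, x(7) = 5, x(8) = 22, x(9) = 13, x(10) = 25, x(11) = 9, x(12) = 3, x(13) = 11, x(14) = 14, x(15) = 10, x(16) = 29, x(17) = 31, x(18) = 1, x(19) = 0, x(20) = 15, x(21) = 36, x(22) = 8, x(23) = 18, x(24) = 32, x(25) = 27, x(26) = 20, x(27) = 2, x(28) = 26, x(29) = 35, x(30) = 23, x(31) = 39, x(32) = 4, x(33) = 37, x(34) = 34, x(35) = 38, x(36) = 19, x(37) = 17, x(38) = 6, x(39) = 7, x(40) = 33.
The sequence repeats with period 40.
(731 - 0) mod 40 = 11, so x(731) = x(11) = 9.

9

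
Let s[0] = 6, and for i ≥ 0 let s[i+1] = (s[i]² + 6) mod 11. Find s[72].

10

Listing terms: s[0] = 6; s[1] = 9; s[2] = 10; s[3] = 7; s[4] = 0; s[5] = 6.
Since s[5] = s[0] = 6, the sequence is periodic with period 5.
So s[72] = s[0 + ((72-0) mod 5)] = s[2] = 10.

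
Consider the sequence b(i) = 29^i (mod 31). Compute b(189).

We have b(1) = 29,  b(2) = 4,  b(3) = 23,  b(4) = 16,  b(5) = 30,  b(6) = 2,  b(7) = 27,  b(8) = 8,  b(9) = 15,  b(10) = 1,  b(11) = 29.
The sequence repeats with period 10.
So b(189) = b(1 + ((189-1) mod 10)) = b(9) = 15.

15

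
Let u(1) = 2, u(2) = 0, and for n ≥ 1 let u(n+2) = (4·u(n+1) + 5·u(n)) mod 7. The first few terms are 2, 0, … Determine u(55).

Listing terms: u(1) = 2,  u(2) = 0,  u(3) = 3,  u(4) = 5,  u(5) = 0,  u(6) = 4,  u(7) = 2,  u(8) = 0.
The sequence repeats with period 6.
(55 - 1) mod 6 = 0, so u(55) = u(1) = 2.

2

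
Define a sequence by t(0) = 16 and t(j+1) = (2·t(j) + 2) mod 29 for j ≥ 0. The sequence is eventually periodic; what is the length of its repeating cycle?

Listing terms: t(0) = 16; t(1) = 5; t(2) = 12; t(3) = 26; t(4) = 25; t(5) = 23; t(6) = 19; t(7) = 11; t(8) = 24; t(9) = 21; t(10) = 15; t(11) = 3; t(12) = 8; t(13) = 18; t(14) = 9; t(15) = 20; t(16) = 13; t(17) = 28; t(18) = 0; t(19) = 2; t(20) = 6; t(21) = 14; t(22) = 1; t(23) = 4; t(24) = 10; t(25) = 22; t(26) = 17; t(27) = 7; t(28) = 16.
The sequence repeats with period 28.

28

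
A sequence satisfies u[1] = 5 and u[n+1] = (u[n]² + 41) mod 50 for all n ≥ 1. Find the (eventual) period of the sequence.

6

u[1] = 5, u[2] = 16, u[3] = 47, u[4] = 0, u[5] = 41, u[6] = 22, u[7] = 25, u[8] = 16.
Since u[8] = u[2] = 16, the sequence is eventually periodic: after a pre-period of length 1 it cycles with period 6.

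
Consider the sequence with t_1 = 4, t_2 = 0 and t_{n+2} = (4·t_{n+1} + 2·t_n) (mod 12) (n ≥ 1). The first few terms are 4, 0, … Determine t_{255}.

t_1 = 4, t_2 = 0, t_3 = 8, t_4 = 8, t_5 = 0, t_6 = 4, t_7 = 4, t_8 = 0.
Since (t_7, t_8) = (t_1, t_2) = (4, 0) (two consecutive terms determine the rest), the sequence is periodic with period 6.
So t_{255} = t_{1 + ((255-1) mod 6)} = t_3 = 8.

8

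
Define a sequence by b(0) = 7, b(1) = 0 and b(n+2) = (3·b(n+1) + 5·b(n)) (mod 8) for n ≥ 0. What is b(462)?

Computing terms: b(0) = 7; b(1) = 0; b(2) = 3; b(3) = 1; b(4) = 2; b(5) = 3; b(6) = 3; b(7) = 0; b(8) = 7; b(9) = 5; b(10) = 2; b(11) = 7; b(12) = 7; b(13) = 0.
The sequence repeats with period 12.
So b(462) = b(0 + ((462-0) mod 12)) = b(6) = 3.

3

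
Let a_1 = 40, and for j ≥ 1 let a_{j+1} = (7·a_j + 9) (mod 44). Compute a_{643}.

Listing terms: a_1 = 40, a_2 = 25, a_3 = 8, a_4 = 21, a_5 = 24, a_6 = 1, a_7 = 16, a_8 = 33, a_9 = 20, a_{10} = 17, a_{11} = 40.
Since a_{11} = a_1 = 40, the sequence is periodic with period 10.
(643 - 1) mod 10 = 2, so a_{643} = a_3 = 8.

8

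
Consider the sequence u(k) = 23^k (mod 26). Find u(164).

9

Computing terms: u(0) = 1, u(1) = 23, u(2) = 9, u(3) = 25, u(4) = 3, u(5) = 17, u(6) = 1.
The sequence repeats with period 6.
(164 - 0) mod 6 = 2, so u(164) = u(2) = 9.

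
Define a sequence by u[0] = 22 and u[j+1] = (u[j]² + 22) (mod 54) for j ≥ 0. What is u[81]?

Listing terms: u[0] = 22,  u[1] = 20,  u[2] = 44,  u[3] = 14,  u[4] = 2,  u[5] = 26,  u[6] = 50,  u[7] = 38,  u[8] = 8,  u[9] = 32,  u[10] = 20.
Since u[10] = u[1] = 20, the sequence is eventually periodic: after a pre-period of length 1 it cycles with period 9.
For j ≥ 1, u[j] depends only on (j - 1) mod 9. (81 - 1) mod 9 = 8, so u[81] = u[9] = 32.

32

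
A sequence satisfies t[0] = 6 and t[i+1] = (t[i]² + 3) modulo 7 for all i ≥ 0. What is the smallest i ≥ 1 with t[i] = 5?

We have t[0] = 6; t[1] = 4; t[2] = 5; t[3] = 0; t[4] = 3; t[5] = 5.
Since t[5] = t[2] = 5, the sequence is eventually periodic: after a pre-period of length 2 it cycles with period 3.
The value 5 first appears (with i ≥ 1) at t[2].

2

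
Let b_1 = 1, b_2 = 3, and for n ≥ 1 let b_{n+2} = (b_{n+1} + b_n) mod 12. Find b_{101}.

11

Computing terms: b_1 = 1; b_2 = 3; b_3 = 4; b_4 = 7; b_5 = 11; b_6 = 6; b_7 = 5; b_8 = 11; b_9 = 4; b_{10} = 3; b_{11} = 7; b_{12} = 10; b_{13} = 5; b_{14} = 3; b_{15} = 8; b_{16} = 11; b_{17} = 7; b_{18} = 6; b_{19} = 1; b_{20} = 7; b_{21} = 8; b_{22} = 3; b_{23} = 11; b_{24} = 2; b_{25} = 1; b_{26} = 3.
Since (b_{25}, b_{26}) = (b_1, b_2) = (1, 3) (two consecutive terms determine the rest), the sequence is periodic with period 24.
So b_{101} = b_{1 + ((101-1) mod 24)} = b_5 = 11.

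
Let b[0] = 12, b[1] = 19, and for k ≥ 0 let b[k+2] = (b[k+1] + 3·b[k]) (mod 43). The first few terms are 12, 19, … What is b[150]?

b[0] = 12, b[1] = 19, b[2] = 12, b[3] = 26, b[4] = 19, b[5] = 11, b[6] = 25, b[7] = 15, b[8] = 4, b[9] = 6, b[10] = 18, b[11] = 36, b[12] = 4, b[13] = 26, b[14] = 38, b[15] = 30, b[16] = 15, b[17] = 19, b[18] = 21, b[19] = 35, b[20] = 12, b[21] = 31, b[22] = 24, b[23] = 31, b[24] = 17, b[25] = 24, b[26] = 32, b[27] = 18, b[28] = 28, b[29] = 39, b[30] = 37, b[31] = 25, b[32] = 7, b[33] = 39, b[34] = 17, b[35] = 5, b[36] = 13, b[37] = 28, b[38] = 24, b[39] = 22, b[40] = 8, b[41] = 31, b[42] = 12, b[43] = 19.
Since (b[42], b[43]) = (b[0], b[1]) = (12, 19) (two consecutive terms determine the rest), the sequence is periodic with period 42.
(150 - 0) mod 42 = 24, so b[150] = b[24] = 17.

17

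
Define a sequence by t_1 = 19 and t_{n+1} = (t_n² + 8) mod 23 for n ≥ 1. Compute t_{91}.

Listing terms: t_1 = 19, t_2 = 1, t_3 = 9, t_4 = 20, t_5 = 17, t_6 = 21, t_7 = 12, t_8 = 14, t_9 = 20.
Since t_9 = t_4 = 20, the sequence is eventually periodic: after a pre-period of length 3 it cycles with period 5.
For n ≥ 4, t_n depends only on (n - 4) mod 5. (91 - 4) mod 5 = 2, so t_{91} = t_6 = 21.

21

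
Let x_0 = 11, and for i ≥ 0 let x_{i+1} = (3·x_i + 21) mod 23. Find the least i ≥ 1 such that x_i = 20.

9

Computing terms: x_0 = 11, x_1 = 8, x_2 = 22, x_3 = 18, x_4 = 6, x_5 = 16, x_6 = 0, x_7 = 21, x_8 = 15, x_9 = 20, x_{10} = 12, x_{11} = 11.
The sequence repeats with period 11.
The value 20 first appears (with i ≥ 1) at x_9.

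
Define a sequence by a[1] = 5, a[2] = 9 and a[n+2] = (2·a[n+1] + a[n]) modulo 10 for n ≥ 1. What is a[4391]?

Listing terms: a[1] = 5, a[2] = 9, a[3] = 3, a[4] = 5, a[5] = 3, a[6] = 1, a[7] = 5, a[8] = 1, a[9] = 7, a[10] = 5, a[11] = 7, a[12] = 9, a[13] = 5, a[14] = 9.
Since (a[13], a[14]) = (a[1], a[2]) = (5, 9) (two consecutive terms determine the rest), the sequence is periodic with period 12.
So a[4391] = a[1 + ((4391-1) mod 12)] = a[11] = 7.

7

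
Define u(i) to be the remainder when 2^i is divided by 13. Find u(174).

12

Listing terms: u(0) = 1, u(1) = 2, u(2) = 4, u(3) = 8, u(4) = 3, u(5) = 6, u(6) = 12, u(7) = 11, u(8) = 9, u(9) = 5, u(10) = 10, u(11) = 7, u(12) = 1.
Since u(12) = u(0) = 1, the sequence is periodic with period 12.
(174 - 0) mod 12 = 6, so u(174) = u(6) = 12.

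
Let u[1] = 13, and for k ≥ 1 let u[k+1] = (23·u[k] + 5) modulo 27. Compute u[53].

22

Listing terms: u[1] = 13,  u[2] = 7,  u[3] = 4,  u[4] = 16,  u[5] = 22,  u[6] = 25,  u[7] = 13.
Since u[7] = u[1] = 13, the sequence is periodic with period 6.
(53 - 1) mod 6 = 4, so u[53] = u[5] = 22.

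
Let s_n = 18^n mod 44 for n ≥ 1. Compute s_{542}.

16

s_1 = 18, s_2 = 16, s_3 = 24, s_4 = 36, s_5 = 32, s_6 = 4, s_7 = 28, s_8 = 20, s_9 = 8, s_{10} = 12, s_{11} = 40, s_{12} = 16.
Since s_{12} = s_2 = 16, the sequence is eventually periodic: after a pre-period of length 1 it cycles with period 10.
For n ≥ 2, s_n depends only on (n - 2) mod 10. (542 - 2) mod 10 = 0, so s_{542} = s_2 = 16.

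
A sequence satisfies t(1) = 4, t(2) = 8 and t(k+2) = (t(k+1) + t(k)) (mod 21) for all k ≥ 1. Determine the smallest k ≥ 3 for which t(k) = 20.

4

Computing terms: t(1) = 4,  t(2) = 8,  t(3) = 12,  t(4) = 20,  t(5) = 11,  t(6) = 10,  t(7) = 0,  t(8) = 10,  t(9) = 10,  t(10) = 20,  t(11) = 9,  t(12) = 8,  t(13) = 17,  t(14) = 4,  t(15) = 0,  t(16) = 4,  t(17) = 4,  t(18) = 8.
Since (t(17), t(18)) = (t(1), t(2)) = (4, 8) (two consecutive terms determine the rest), the sequence is periodic with period 16.
The value 20 first appears (with k ≥ 3) at t(4).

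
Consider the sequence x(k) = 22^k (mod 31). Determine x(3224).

We have x(0) = 1,  x(1) = 22,  x(2) = 19,  x(3) = 15,  x(4) = 20,  x(5) = 6,  x(6) = 8,  x(7) = 21,  x(8) = 28,  x(9) = 27,  x(10) = 5,  x(11) = 17,  x(12) = 2,  x(13) = 13,  x(14) = 7,  x(15) = 30,  x(16) = 9,  x(17) = 12,  x(18) = 16,  x(19) = 11,  x(20) = 25,  x(21) = 23,  x(22) = 10,  x(23) = 3,  x(24) = 4,  x(25) = 26,  x(26) = 14,  x(27) = 29,  x(28) = 18,  x(29) = 24,  x(30) = 1.
Since x(30) = x(0) = 1, the sequence is periodic with period 30.
(3224 - 0) mod 30 = 14, so x(3224) = x(14) = 7.

7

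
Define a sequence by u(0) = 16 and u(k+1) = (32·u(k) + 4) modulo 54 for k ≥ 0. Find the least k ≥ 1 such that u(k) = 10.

Computing terms: u(0) = 16; u(1) = 30; u(2) = 46; u(3) = 18; u(4) = 40; u(5) = 42; u(6) = 52; u(7) = 48; u(8) = 28; u(9) = 36; u(10) = 22; u(11) = 6; u(12) = 34; u(13) = 12; u(14) = 10; u(15) = 0; u(16) = 4; u(17) = 24; u(18) = 16.
Since u(18) = u(0) = 16, the sequence is periodic with period 18.
The value 10 first appears (with k ≥ 1) at u(14).

14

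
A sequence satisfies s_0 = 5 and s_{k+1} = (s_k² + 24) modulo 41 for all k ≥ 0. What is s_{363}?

Computing terms: s_0 = 5, s_1 = 8, s_2 = 6, s_3 = 19, s_4 = 16, s_5 = 34, s_6 = 32, s_7 = 23, s_8 = 20, s_9 = 14, s_{10} = 15, s_{11} = 3, s_{12} = 33, s_{13} = 6.
Since s_{13} = s_2 = 6, the sequence is eventually periodic: after a pre-period of length 2 it cycles with period 11.
For k ≥ 2, s_k depends only on (k - 2) mod 11. (363 - 2) mod 11 = 9, so s_{363} = s_{11} = 3.

3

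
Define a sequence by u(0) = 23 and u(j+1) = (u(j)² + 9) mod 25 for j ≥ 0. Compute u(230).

We have u(0) = 23; u(1) = 13; u(2) = 3; u(3) = 18; u(4) = 8; u(5) = 23.
The sequence repeats with period 5.
(230 - 0) mod 5 = 0, so u(230) = u(0) = 23.

23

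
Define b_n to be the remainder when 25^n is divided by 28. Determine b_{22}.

25

Computing terms: b_0 = 1, b_1 = 25, b_2 = 9, b_3 = 1.
The sequence repeats with period 3.
(22 - 0) mod 3 = 1, so b_{22} = b_1 = 25.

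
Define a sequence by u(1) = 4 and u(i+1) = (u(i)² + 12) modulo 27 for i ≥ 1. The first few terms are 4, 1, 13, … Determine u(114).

10

u(1) = 4, u(2) = 1, u(3) = 13, u(4) = 19, u(5) = 22, u(6) = 10, u(7) = 4.
The sequence repeats with period 6.
So u(114) = u(1 + ((114-1) mod 6)) = u(6) = 10.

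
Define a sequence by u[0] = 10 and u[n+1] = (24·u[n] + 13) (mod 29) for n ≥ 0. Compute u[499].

Computing terms: u[0] = 10,  u[1] = 21,  u[2] = 24,  u[3] = 9,  u[4] = 26,  u[5] = 28,  u[6] = 18,  u[7] = 10.
The sequence repeats with period 7.
(499 - 0) mod 7 = 2, so u[499] = u[2] = 24.

24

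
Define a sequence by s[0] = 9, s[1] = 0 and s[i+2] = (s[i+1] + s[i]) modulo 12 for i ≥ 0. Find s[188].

9

We have s[0] = 9, s[1] = 0, s[2] = 9, s[3] = 9, s[4] = 6, s[5] = 3, s[6] = 9, s[7] = 0.
The sequence repeats with period 6.
(188 - 0) mod 6 = 2, so s[188] = s[2] = 9.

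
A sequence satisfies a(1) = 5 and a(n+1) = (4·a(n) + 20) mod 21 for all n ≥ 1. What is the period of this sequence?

Listing terms: a(1) = 5,  a(2) = 19,  a(3) = 12,  a(4) = 5.
Since a(4) = a(1) = 5, the sequence is periodic with period 3.

3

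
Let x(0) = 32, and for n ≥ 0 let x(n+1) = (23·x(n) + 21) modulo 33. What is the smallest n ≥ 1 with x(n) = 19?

x(0) = 32; x(1) = 31; x(2) = 8; x(3) = 7; x(4) = 17; x(5) = 16; x(6) = 26; x(7) = 25; x(8) = 2; x(9) = 1; x(10) = 11; x(11) = 10; x(12) = 20; x(13) = 19; x(14) = 29; x(15) = 28; x(16) = 5; x(17) = 4; x(18) = 14; x(19) = 13; x(20) = 23; x(21) = 22; x(22) = 32.
Since x(22) = x(0) = 32, the sequence is periodic with period 22.
The value 19 first appears (with n ≥ 1) at x(13).

13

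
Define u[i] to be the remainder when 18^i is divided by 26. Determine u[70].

12

u[0] = 1; u[1] = 18; u[2] = 12; u[3] = 8; u[4] = 14; u[5] = 18.
Since u[5] = u[1] = 18, the sequence is eventually periodic: after a pre-period of length 1 it cycles with period 4.
For i ≥ 1, u[i] depends only on (i - 1) mod 4. (70 - 1) mod 4 = 1, so u[70] = u[2] = 12.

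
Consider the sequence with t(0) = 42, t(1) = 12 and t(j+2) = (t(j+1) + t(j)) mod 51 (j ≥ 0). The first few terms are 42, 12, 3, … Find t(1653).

Listing terms: t(0) = 42, t(1) = 12, t(2) = 3, t(3) = 15, t(4) = 18, t(5) = 33, t(6) = 0, t(7) = 33, t(8) = 33, t(9) = 15, t(10) = 48, t(11) = 12, t(12) = 9, t(13) = 21, t(14) = 30, t(15) = 0, t(16) = 30, t(17) = 30, t(18) = 9, t(19) = 39, t(20) = 48, t(21) = 36, t(22) = 33, t(23) = 18, t(24) = 0, t(25) = 18, t(26) = 18, t(27) = 36, t(28) = 3, t(29) = 39, t(30) = 42, t(31) = 30, t(32) = 21, t(33) = 0, t(34) = 21, t(35) = 21, t(36) = 42, t(37) = 12.
Since (t(36), t(37)) = (t(0), t(1)) = (42, 12) (two consecutive terms determine the rest), the sequence is periodic with period 36.
(1653 - 0) mod 36 = 33, so t(1653) = t(33) = 0.

0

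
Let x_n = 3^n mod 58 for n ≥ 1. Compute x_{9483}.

Listing terms: x_1 = 3; x_2 = 9; x_3 = 27; x_4 = 23; x_5 = 11; x_6 = 33; x_7 = 41; x_8 = 7; x_9 = 21; x_{10} = 5; x_{11} = 15; x_{12} = 45; x_{13} = 19; x_{14} = 57; x_{15} = 55; x_{16} = 49; x_{17} = 31; x_{18} = 35; x_{19} = 47; x_{20} = 25; x_{21} = 17; x_{22} = 51; x_{23} = 37; x_{24} = 53; x_{25} = 43; x_{26} = 13; x_{27} = 39; x_{28} = 1; x_{29} = 3.
The sequence repeats with period 28.
(9483 - 1) mod 28 = 18, so x_{9483} = x_{19} = 47.

47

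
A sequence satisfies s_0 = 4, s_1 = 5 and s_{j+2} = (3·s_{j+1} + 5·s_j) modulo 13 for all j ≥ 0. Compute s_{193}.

s_0 = 4, s_1 = 5, s_2 = 9, s_3 = 0, s_4 = 6, s_5 = 5, s_6 = 6, s_7 = 4, s_8 = 3, s_9 = 3, s_{10} = 11, s_{11} = 9, s_{12} = 4, s_{13} = 5.
Since (s_{12}, s_{13}) = (s_0, s_1) = (4, 5) (two consecutive terms determine the rest), the sequence is periodic with period 12.
So s_{193} = s_{0 + ((193-0) mod 12)} = s_1 = 5.

5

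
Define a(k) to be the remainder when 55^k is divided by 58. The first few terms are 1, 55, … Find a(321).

39

Computing terms: a(0) = 1, a(1) = 55, a(2) = 9, a(3) = 31, a(4) = 23, a(5) = 47, a(6) = 33, a(7) = 17, a(8) = 7, a(9) = 37, a(10) = 5, a(11) = 43, a(12) = 45, a(13) = 39, a(14) = 57, a(15) = 3, a(16) = 49, a(17) = 27, a(18) = 35, a(19) = 11, a(20) = 25, a(21) = 41, a(22) = 51, a(23) = 21, a(24) = 53, a(25) = 15, a(26) = 13, a(27) = 19, a(28) = 1.
The sequence repeats with period 28.
So a(321) = a(0 + ((321-0) mod 28)) = a(13) = 39.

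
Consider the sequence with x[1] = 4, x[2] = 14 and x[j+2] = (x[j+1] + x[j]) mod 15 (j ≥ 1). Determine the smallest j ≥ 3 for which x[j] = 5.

5

We have x[1] = 4, x[2] = 14, x[3] = 3, x[4] = 2, x[5] = 5, x[6] = 7, x[7] = 12, x[8] = 4, x[9] = 1, x[10] = 5, x[11] = 6, x[12] = 11, x[13] = 2, x[14] = 13, x[15] = 0, x[16] = 13, x[17] = 13, x[18] = 11, x[19] = 9, x[20] = 5, x[21] = 14, x[22] = 4, x[23] = 3, x[24] = 7, x[25] = 10, x[26] = 2, x[27] = 12, x[28] = 14, x[29] = 11, x[30] = 10, x[31] = 6, x[32] = 1, x[33] = 7, x[34] = 8, x[35] = 0, x[36] = 8, x[37] = 8, x[38] = 1, x[39] = 9, x[40] = 10, x[41] = 4, x[42] = 14.
Since (x[41], x[42]) = (x[1], x[2]) = (4, 14) (two consecutive terms determine the rest), the sequence is periodic with period 40.
The value 5 first appears (with j ≥ 3) at x[5].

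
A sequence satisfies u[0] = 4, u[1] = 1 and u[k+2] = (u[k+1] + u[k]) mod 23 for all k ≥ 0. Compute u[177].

Listing terms: u[0] = 4, u[1] = 1, u[2] = 5, u[3] = 6, u[4] = 11, u[5] = 17, u[6] = 5, u[7] = 22, u[8] = 4, u[9] = 3, u[10] = 7, u[11] = 10, u[12] = 17, u[13] = 4, u[14] = 21, u[15] = 2, u[16] = 0, u[17] = 2, u[18] = 2, u[19] = 4, u[20] = 6, u[21] = 10, u[22] = 16, u[23] = 3, u[24] = 19, u[25] = 22, u[26] = 18, u[27] = 17, u[28] = 12, u[29] = 6, u[30] = 18, u[31] = 1, u[32] = 19, u[33] = 20, u[34] = 16, u[35] = 13, u[36] = 6, u[37] = 19, u[38] = 2, u[39] = 21, u[40] = 0, u[41] = 21, u[42] = 21, u[43] = 19, u[44] = 17, u[45] = 13, u[46] = 7, u[47] = 20, u[48] = 4, u[49] = 1.
Since (u[48], u[49]) = (u[0], u[1]) = (4, 1) (two consecutive terms determine the rest), the sequence is periodic with period 48.
(177 - 0) mod 48 = 33, so u[177] = u[33] = 20.

20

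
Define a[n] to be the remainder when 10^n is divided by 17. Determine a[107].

3

Listing terms: a[0] = 1; a[1] = 10; a[2] = 15; a[3] = 14; a[4] = 4; a[5] = 6; a[6] = 9; a[7] = 5; a[8] = 16; a[9] = 7; a[10] = 2; a[11] = 3; a[12] = 13; a[13] = 11; a[14] = 8; a[15] = 12; a[16] = 1.
Since a[16] = a[0] = 1, the sequence is periodic with period 16.
So a[107] = a[0 + ((107-0) mod 16)] = a[11] = 3.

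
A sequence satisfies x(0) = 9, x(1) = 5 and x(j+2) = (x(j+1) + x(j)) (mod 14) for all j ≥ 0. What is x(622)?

13

We have x(0) = 9; x(1) = 5; x(2) = 0; x(3) = 5; x(4) = 5; x(5) = 10; x(6) = 1; x(7) = 11; x(8) = 12; x(9) = 9; x(10) = 7; x(11) = 2; x(12) = 9; x(13) = 11; x(14) = 6; x(15) = 3; x(16) = 9; x(17) = 12; x(18) = 7; x(19) = 5; x(20) = 12; x(21) = 3; x(22) = 1; x(23) = 4; x(24) = 5; x(25) = 9; x(26) = 0; x(27) = 9; x(28) = 9; x(29) = 4; x(30) = 13; x(31) = 3; x(32) = 2; x(33) = 5; x(34) = 7; x(35) = 12; x(36) = 5; x(37) = 3; x(38) = 8; x(39) = 11; x(40) = 5; x(41) = 2; x(42) = 7; x(43) = 9; x(44) = 2; x(45) = 11; x(46) = 13; x(47) = 10; x(48) = 9; x(49) = 5.
The sequence repeats with period 48.
So x(622) = x(0 + ((622-0) mod 48)) = x(46) = 13.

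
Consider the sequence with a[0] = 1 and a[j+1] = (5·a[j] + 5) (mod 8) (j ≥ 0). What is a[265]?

We have a[0] = 1; a[1] = 2; a[2] = 7; a[3] = 0; a[4] = 5; a[5] = 6; a[6] = 3; a[7] = 4; a[8] = 1.
The sequence repeats with period 8.
(265 - 0) mod 8 = 1, so a[265] = a[1] = 2.

2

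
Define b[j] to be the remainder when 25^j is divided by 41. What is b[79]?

Computing terms: b[1] = 25; b[2] = 10; b[3] = 4; b[4] = 18; b[5] = 40; b[6] = 16; b[7] = 31; b[8] = 37; b[9] = 23; b[10] = 1; b[11] = 25.
Since b[11] = b[1] = 25, the sequence is periodic with period 10.
So b[79] = b[1 + ((79-1) mod 10)] = b[9] = 23.

23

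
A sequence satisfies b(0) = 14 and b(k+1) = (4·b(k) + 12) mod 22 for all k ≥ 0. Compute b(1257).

20

Computing terms: b(0) = 14, b(1) = 2, b(2) = 20, b(3) = 4, b(4) = 6, b(5) = 14.
The sequence repeats with period 5.
(1257 - 0) mod 5 = 2, so b(1257) = b(2) = 20.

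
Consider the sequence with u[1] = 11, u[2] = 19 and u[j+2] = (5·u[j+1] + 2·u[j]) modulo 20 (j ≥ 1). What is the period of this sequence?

8

Computing terms: u[1] = 11; u[2] = 19; u[3] = 17; u[4] = 3; u[5] = 9; u[6] = 11; u[7] = 13; u[8] = 7; u[9] = 1; u[10] = 19; u[11] = 17.
Since (u[10], u[11]) = (u[2], u[3]) = (19, 17) (two consecutive terms determine the rest), the sequence is eventually periodic: after a pre-period of length 1 it cycles with period 8.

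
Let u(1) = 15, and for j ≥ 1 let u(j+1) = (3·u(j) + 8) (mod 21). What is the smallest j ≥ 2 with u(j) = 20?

We have u(1) = 15, u(2) = 11, u(3) = 20, u(4) = 5, u(5) = 2, u(6) = 14, u(7) = 8, u(8) = 11.
Since u(8) = u(2) = 11, the sequence is eventually periodic: after a pre-period of length 1 it cycles with period 6.
The value 20 first appears (with j ≥ 2) at u(3).

3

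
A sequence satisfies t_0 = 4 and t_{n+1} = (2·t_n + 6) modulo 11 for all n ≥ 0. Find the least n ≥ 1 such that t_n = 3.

1

Computing terms: t_0 = 4, t_1 = 3, t_2 = 1, t_3 = 8, t_4 = 0, t_5 = 6, t_6 = 7, t_7 = 9, t_8 = 2, t_9 = 10, t_{10} = 4.
The sequence repeats with period 10.
The value 3 first appears (with n ≥ 1) at t_1.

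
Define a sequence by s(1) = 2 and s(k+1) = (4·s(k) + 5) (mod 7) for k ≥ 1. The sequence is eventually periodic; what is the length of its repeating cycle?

3

We have s(1) = 2,  s(2) = 6,  s(3) = 1,  s(4) = 2.
Since s(4) = s(1) = 2, the sequence is periodic with period 3.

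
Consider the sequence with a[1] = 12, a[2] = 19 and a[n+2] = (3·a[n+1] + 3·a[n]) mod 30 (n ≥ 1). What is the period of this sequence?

12

Listing terms: a[1] = 12,  a[2] = 19,  a[3] = 3,  a[4] = 6,  a[5] = 27,  a[6] = 9,  a[7] = 18,  a[8] = 21,  a[9] = 27,  a[10] = 24,  a[11] = 3,  a[12] = 21,  a[13] = 12,  a[14] = 9,  a[15] = 3,  a[16] = 6.
Since (a[15], a[16]) = (a[3], a[4]) = (3, 6) (two consecutive terms determine the rest), the sequence is eventually periodic: after a pre-period of length 2 it cycles with period 12.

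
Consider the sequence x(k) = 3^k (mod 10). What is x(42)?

9

x(0) = 1; x(1) = 3; x(2) = 9; x(3) = 7; x(4) = 1.
Since x(4) = x(0) = 1, the sequence is periodic with period 4.
So x(42) = x(0 + ((42-0) mod 4)) = x(2) = 9.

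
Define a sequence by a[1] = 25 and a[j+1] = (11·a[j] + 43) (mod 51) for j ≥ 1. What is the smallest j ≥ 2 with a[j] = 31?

Computing terms: a[1] = 25; a[2] = 12; a[3] = 22; a[4] = 30; a[5] = 16; a[6] = 15; a[7] = 4; a[8] = 36; a[9] = 31; a[10] = 27; a[11] = 34; a[12] = 9; a[13] = 40; a[14] = 24; a[15] = 1; a[16] = 3; a[17] = 25.
The sequence repeats with period 16.
The value 31 first appears (with j ≥ 2) at a[9].

9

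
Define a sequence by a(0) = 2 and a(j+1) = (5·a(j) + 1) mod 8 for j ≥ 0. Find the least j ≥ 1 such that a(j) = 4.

Listing terms: a(0) = 2,  a(1) = 3,  a(2) = 0,  a(3) = 1,  a(4) = 6,  a(5) = 7,  a(6) = 4,  a(7) = 5,  a(8) = 2.
The sequence repeats with period 8.
The value 4 first appears (with j ≥ 1) at a(6).

6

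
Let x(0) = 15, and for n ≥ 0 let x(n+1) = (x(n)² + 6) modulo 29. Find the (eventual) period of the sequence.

4

Listing terms: x(0) = 15; x(1) = 28; x(2) = 7; x(3) = 26; x(4) = 15.
Since x(4) = x(0) = 15, the sequence is periodic with period 4.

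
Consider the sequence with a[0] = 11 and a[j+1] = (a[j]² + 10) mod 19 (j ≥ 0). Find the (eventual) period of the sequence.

Listing terms: a[0] = 11, a[1] = 17, a[2] = 14, a[3] = 16, a[4] = 0, a[5] = 10, a[6] = 15, a[7] = 7, a[8] = 2, a[9] = 14.
Since a[9] = a[2] = 14, the sequence is eventually periodic: after a pre-period of length 2 it cycles with period 7.

7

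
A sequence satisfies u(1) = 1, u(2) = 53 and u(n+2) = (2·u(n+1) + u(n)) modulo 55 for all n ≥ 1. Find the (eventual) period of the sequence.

24

Listing terms: u(1) = 1, u(2) = 53, u(3) = 52, u(4) = 47, u(5) = 36, u(6) = 9, u(7) = 54, u(8) = 7, u(9) = 13, u(10) = 33, u(11) = 24, u(12) = 26, u(13) = 21, u(14) = 13, u(15) = 47, u(16) = 52, u(17) = 41, u(18) = 24, u(19) = 34, u(20) = 37, u(21) = 53, u(22) = 33, u(23) = 9, u(24) = 51, u(25) = 1, u(26) = 53.
The sequence repeats with period 24.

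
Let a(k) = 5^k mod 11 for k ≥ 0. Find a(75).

We have a(0) = 1,  a(1) = 5,  a(2) = 3,  a(3) = 4,  a(4) = 9,  a(5) = 1.
The sequence repeats with period 5.
So a(75) = a(0 + ((75-0) mod 5)) = a(0) = 1.

1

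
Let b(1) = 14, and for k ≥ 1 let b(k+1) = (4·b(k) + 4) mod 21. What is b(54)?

13

Listing terms: b(1) = 14, b(2) = 18, b(3) = 13, b(4) = 14.
The sequence repeats with period 3.
So b(54) = b(1 + ((54-1) mod 3)) = b(3) = 13.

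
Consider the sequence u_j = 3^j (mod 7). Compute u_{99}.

6

Listing terms: u_0 = 1, u_1 = 3, u_2 = 2, u_3 = 6, u_4 = 4, u_5 = 5, u_6 = 1.
Since u_6 = u_0 = 1, the sequence is periodic with period 6.
(99 - 0) mod 6 = 3, so u_{99} = u_3 = 6.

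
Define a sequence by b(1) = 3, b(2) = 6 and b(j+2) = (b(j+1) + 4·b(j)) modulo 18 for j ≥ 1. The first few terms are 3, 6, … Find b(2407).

Listing terms: b(1) = 3,  b(2) = 6,  b(3) = 0,  b(4) = 6,  b(5) = 6,  b(6) = 12,  b(7) = 0,  b(8) = 12,  b(9) = 12,  b(10) = 6,  b(11) = 0.
Since (b(10), b(11)) = (b(2), b(3)) = (6, 0) (two consecutive terms determine the rest), the sequence is eventually periodic: after a pre-period of length 1 it cycles with period 8.
For j ≥ 2, b(j) depends only on (j - 2) mod 8. (2407 - 2) mod 8 = 5, so b(2407) = b(7) = 0.

0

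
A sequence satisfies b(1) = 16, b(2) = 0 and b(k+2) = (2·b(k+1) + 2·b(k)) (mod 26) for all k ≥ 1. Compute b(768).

10

Computing terms: b(1) = 16; b(2) = 0; b(3) = 6; b(4) = 12; b(5) = 10; b(6) = 18; b(7) = 4; b(8) = 18; b(9) = 18; b(10) = 20; b(11) = 24; b(12) = 10; b(13) = 16; b(14) = 0.
The sequence repeats with period 12.
(768 - 1) mod 12 = 11, so b(768) = b(12) = 10.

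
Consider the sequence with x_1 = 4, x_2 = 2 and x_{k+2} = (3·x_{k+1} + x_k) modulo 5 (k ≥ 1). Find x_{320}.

Listing terms: x_1 = 4, x_2 = 2, x_3 = 0, x_4 = 2, x_5 = 1, x_6 = 0, x_7 = 1, x_8 = 3, x_9 = 0, x_{10} = 3, x_{11} = 4, x_{12} = 0, x_{13} = 4, x_{14} = 2.
The sequence repeats with period 12.
So x_{320} = x_{1 + ((320-1) mod 12)} = x_8 = 3.

3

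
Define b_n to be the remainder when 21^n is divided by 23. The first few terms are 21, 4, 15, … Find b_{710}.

18

Listing terms: b_1 = 21,  b_2 = 4,  b_3 = 15,  b_4 = 16,  b_5 = 14,  b_6 = 18,  b_7 = 10,  b_8 = 3,  b_9 = 17,  b_{10} = 12,  b_{11} = 22,  b_{12} = 2,  b_{13} = 19,  b_{14} = 8,  b_{15} = 7,  b_{16} = 9,  b_{17} = 5,  b_{18} = 13,  b_{19} = 20,  b_{20} = 6,  b_{21} = 11,  b_{22} = 1,  b_{23} = 21.
The sequence repeats with period 22.
So b_{710} = b_{1 + ((710-1) mod 22)} = b_6 = 18.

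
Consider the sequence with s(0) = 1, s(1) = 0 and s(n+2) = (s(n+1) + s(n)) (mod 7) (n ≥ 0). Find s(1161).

0

Listing terms: s(0) = 1,  s(1) = 0,  s(2) = 1,  s(3) = 1,  s(4) = 2,  s(5) = 3,  s(6) = 5,  s(7) = 1,  s(8) = 6,  s(9) = 0,  s(10) = 6,  s(11) = 6,  s(12) = 5,  s(13) = 4,  s(14) = 2,  s(15) = 6,  s(16) = 1,  s(17) = 0.
Since (s(16), s(17)) = (s(0), s(1)) = (1, 0) (two consecutive terms determine the rest), the sequence is periodic with period 16.
So s(1161) = s(0 + ((1161-0) mod 16)) = s(9) = 0.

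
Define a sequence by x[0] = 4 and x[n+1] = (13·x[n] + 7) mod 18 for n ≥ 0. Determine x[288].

4

We have x[0] = 4, x[1] = 5, x[2] = 0, x[3] = 7, x[4] = 8, x[5] = 3, x[6] = 10, x[7] = 11, x[8] = 6, x[9] = 13, x[10] = 14, x[11] = 9, x[12] = 16, x[13] = 17, x[14] = 12, x[15] = 1, x[16] = 2, x[17] = 15, x[18] = 4.
Since x[18] = x[0] = 4, the sequence is periodic with period 18.
(288 - 0) mod 18 = 0, so x[288] = x[0] = 4.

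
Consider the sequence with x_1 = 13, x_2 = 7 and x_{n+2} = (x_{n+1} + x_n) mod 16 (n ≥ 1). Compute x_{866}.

7

Computing terms: x_1 = 13, x_2 = 7, x_3 = 4, x_4 = 11, x_5 = 15, x_6 = 10, x_7 = 9, x_8 = 3, x_9 = 12, x_{10} = 15, x_{11} = 11, x_{12} = 10, x_{13} = 5, x_{14} = 15, x_{15} = 4, x_{16} = 3, x_{17} = 7, x_{18} = 10, x_{19} = 1, x_{20} = 11, x_{21} = 12, x_{22} = 7, x_{23} = 3, x_{24} = 10, x_{25} = 13, x_{26} = 7.
The sequence repeats with period 24.
So x_{866} = x_{1 + ((866-1) mod 24)} = x_2 = 7.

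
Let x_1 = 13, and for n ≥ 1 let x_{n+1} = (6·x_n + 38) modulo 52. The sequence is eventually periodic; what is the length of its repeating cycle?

x_1 = 13; x_2 = 12; x_3 = 6; x_4 = 22; x_5 = 14; x_6 = 18; x_7 = 42; x_8 = 30; x_9 = 10; x_{10} = 46; x_{11} = 2; x_{12} = 50; x_{13} = 26; x_{14} = 38; x_{15} = 6.
Since x_{15} = x_3 = 6, the sequence is eventually periodic: after a pre-period of length 2 it cycles with period 12.

12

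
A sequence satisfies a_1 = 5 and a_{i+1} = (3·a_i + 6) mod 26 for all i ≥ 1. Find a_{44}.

21

Computing terms: a_1 = 5, a_2 = 21, a_3 = 17, a_4 = 5.
Since a_4 = a_1 = 5, the sequence is periodic with period 3.
(44 - 1) mod 3 = 1, so a_{44} = a_2 = 21.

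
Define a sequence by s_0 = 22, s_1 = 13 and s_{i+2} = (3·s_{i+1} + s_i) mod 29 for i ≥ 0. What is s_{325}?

s_0 = 22; s_1 = 13; s_2 = 3; s_3 = 22; s_4 = 11; s_5 = 26; s_6 = 2; s_7 = 3; s_8 = 11; s_9 = 7; s_{10} = 3; s_{11} = 16; s_{12} = 22; s_{13} = 24; s_{14} = 7; s_{15} = 16; s_{16} = 26; s_{17} = 7; s_{18} = 18; s_{19} = 3; s_{20} = 27; s_{21} = 26; s_{22} = 18; s_{23} = 22; s_{24} = 26; s_{25} = 13; s_{26} = 7; s_{27} = 5; s_{28} = 22; s_{29} = 13.
Since (s_{28}, s_{29}) = (s_0, s_1) = (22, 13) (two consecutive terms determine the rest), the sequence is periodic with period 28.
(325 - 0) mod 28 = 17, so s_{325} = s_{17} = 7.

7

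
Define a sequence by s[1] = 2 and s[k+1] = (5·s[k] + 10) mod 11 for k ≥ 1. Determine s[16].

Listing terms: s[1] = 2; s[2] = 9; s[3] = 0; s[4] = 10; s[5] = 5; s[6] = 2.
The sequence repeats with period 5.
So s[16] = s[1 + ((16-1) mod 5)] = s[1] = 2.

2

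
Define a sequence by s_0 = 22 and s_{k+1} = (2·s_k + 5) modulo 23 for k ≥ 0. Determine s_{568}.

1

We have s_0 = 22,  s_1 = 3,  s_2 = 11,  s_3 = 4,  s_4 = 13,  s_5 = 8,  s_6 = 21,  s_7 = 1,  s_8 = 7,  s_9 = 19,  s_{10} = 20,  s_{11} = 22.
Since s_{11} = s_0 = 22, the sequence is periodic with period 11.
(568 - 0) mod 11 = 7, so s_{568} = s_7 = 1.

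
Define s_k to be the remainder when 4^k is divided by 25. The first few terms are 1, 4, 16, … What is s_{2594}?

We have s_0 = 1,  s_1 = 4,  s_2 = 16,  s_3 = 14,  s_4 = 6,  s_5 = 24,  s_6 = 21,  s_7 = 9,  s_8 = 11,  s_9 = 19,  s_{10} = 1.
The sequence repeats with period 10.
So s_{2594} = s_{0 + ((2594-0) mod 10)} = s_4 = 6.

6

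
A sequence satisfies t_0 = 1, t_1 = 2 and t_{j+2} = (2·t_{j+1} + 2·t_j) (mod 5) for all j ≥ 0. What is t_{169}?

2

Computing terms: t_0 = 1, t_1 = 2, t_2 = 1, t_3 = 1, t_4 = 4, t_5 = 0, t_6 = 3, t_7 = 1, t_8 = 3, t_9 = 3, t_{10} = 2, t_{11} = 0, t_{12} = 4, t_{13} = 3, t_{14} = 4, t_{15} = 4, t_{16} = 1, t_{17} = 0, t_{18} = 2, t_{19} = 4, t_{20} = 2, t_{21} = 2, t_{22} = 3, t_{23} = 0, t_{24} = 1, t_{25} = 2.
The sequence repeats with period 24.
(169 - 0) mod 24 = 1, so t_{169} = t_1 = 2.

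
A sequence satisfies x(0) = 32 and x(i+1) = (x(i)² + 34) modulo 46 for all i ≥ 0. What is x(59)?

12

x(0) = 32; x(1) = 0; x(2) = 34; x(3) = 40; x(4) = 24; x(5) = 12; x(6) = 40.
Since x(6) = x(3) = 40, the sequence is eventually periodic: after a pre-period of length 3 it cycles with period 3.
For i ≥ 3, x(i) depends only on (i - 3) mod 3. (59 - 3) mod 3 = 2, so x(59) = x(5) = 12.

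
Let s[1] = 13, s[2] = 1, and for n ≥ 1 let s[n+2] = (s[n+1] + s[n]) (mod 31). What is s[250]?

s[1] = 13, s[2] = 1, s[3] = 14, s[4] = 15, s[5] = 29, s[6] = 13, s[7] = 11, s[8] = 24, s[9] = 4, s[10] = 28, s[11] = 1, s[12] = 29, s[13] = 30, s[14] = 28, s[15] = 27, s[16] = 24, s[17] = 20, s[18] = 13, s[19] = 2, s[20] = 15, s[21] = 17, s[22] = 1, s[23] = 18, s[24] = 19, s[25] = 6, s[26] = 25, s[27] = 0, s[28] = 25, s[29] = 25, s[30] = 19, s[31] = 13, s[32] = 1.
The sequence repeats with period 30.
(250 - 1) mod 30 = 9, so s[250] = s[10] = 28.

28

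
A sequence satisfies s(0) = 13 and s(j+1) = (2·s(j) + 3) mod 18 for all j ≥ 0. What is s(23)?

We have s(0) = 13,  s(1) = 11,  s(2) = 7,  s(3) = 17,  s(4) = 1,  s(5) = 5,  s(6) = 13.
Since s(6) = s(0) = 13, the sequence is periodic with period 6.
So s(23) = s(0 + ((23-0) mod 6)) = s(5) = 5.

5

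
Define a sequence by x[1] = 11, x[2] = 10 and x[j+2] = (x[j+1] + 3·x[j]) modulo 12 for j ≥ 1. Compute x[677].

10

Computing terms: x[1] = 11,  x[2] = 10,  x[3] = 7,  x[4] = 1,  x[5] = 10,  x[6] = 1,  x[7] = 7,  x[8] = 10,  x[9] = 7.
Since (x[8], x[9]) = (x[2], x[3]) = (10, 7) (two consecutive terms determine the rest), the sequence is eventually periodic: after a pre-period of length 1 it cycles with period 6.
For j ≥ 2, x[j] depends only on (j - 2) mod 6. (677 - 2) mod 6 = 3, so x[677] = x[5] = 10.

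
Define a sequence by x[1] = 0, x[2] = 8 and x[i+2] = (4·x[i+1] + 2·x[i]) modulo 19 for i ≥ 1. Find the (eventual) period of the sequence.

9

We have x[1] = 0, x[2] = 8, x[3] = 13, x[4] = 11, x[5] = 13, x[6] = 17, x[7] = 18, x[8] = 11, x[9] = 4, x[10] = 0, x[11] = 8.
The sequence repeats with period 9.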